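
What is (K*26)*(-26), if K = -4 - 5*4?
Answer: 16224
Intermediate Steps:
K = -24 (K = -4 - 20 = -24)
(K*26)*(-26) = -24*26*(-26) = -624*(-26) = 16224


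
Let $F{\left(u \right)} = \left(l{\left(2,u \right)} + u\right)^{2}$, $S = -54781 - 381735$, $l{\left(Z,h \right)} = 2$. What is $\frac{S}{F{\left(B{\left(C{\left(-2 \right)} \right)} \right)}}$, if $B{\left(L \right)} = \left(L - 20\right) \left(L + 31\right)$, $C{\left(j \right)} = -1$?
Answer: $- \frac{109129}{98596} \approx -1.1068$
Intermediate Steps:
$S = -436516$ ($S = -54781 - 381735 = -436516$)
$B{\left(L \right)} = \left(-20 + L\right) \left(31 + L\right)$
$F{\left(u \right)} = \left(2 + u\right)^{2}$
$\frac{S}{F{\left(B{\left(C{\left(-2 \right)} \right)} \right)}} = - \frac{436516}{\left(2 + \left(-620 + \left(-1\right)^{2} + 11 \left(-1\right)\right)\right)^{2}} = - \frac{436516}{\left(2 - 630\right)^{2}} = - \frac{436516}{\left(-628\right)^{2}} = - \frac{436516}{394384} = \left(-436516\right) \frac{1}{394384} = - \frac{109129}{98596}$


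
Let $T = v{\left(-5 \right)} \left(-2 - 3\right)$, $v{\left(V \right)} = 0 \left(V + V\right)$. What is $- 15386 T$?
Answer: $0$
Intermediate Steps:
$v{\left(V \right)} = 0$ ($v{\left(V \right)} = 0 \cdot 2 V = 0$)
$T = 0$ ($T = 0 \left(-2 - 3\right) = 0 \left(-5\right) = 0$)
$- 15386 T = \left(-15386\right) 0 = 0$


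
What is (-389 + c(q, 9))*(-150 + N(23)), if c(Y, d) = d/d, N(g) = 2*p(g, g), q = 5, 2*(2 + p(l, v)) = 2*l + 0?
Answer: 41904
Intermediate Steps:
p(l, v) = -2 + l (p(l, v) = -2 + (2*l + 0)/2 = -2 + (2*l)/2 = -2 + l)
N(g) = -4 + 2*g (N(g) = 2*(-2 + g) = -4 + 2*g)
c(Y, d) = 1
(-389 + c(q, 9))*(-150 + N(23)) = (-389 + 1)*(-150 + (-4 + 2*23)) = -388*(-150 + (-4 + 46)) = -388*(-150 + 42) = -388*(-108) = 41904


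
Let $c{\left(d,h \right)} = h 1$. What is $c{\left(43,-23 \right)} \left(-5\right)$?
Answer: $115$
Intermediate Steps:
$c{\left(d,h \right)} = h$
$c{\left(43,-23 \right)} \left(-5\right) = \left(-23\right) \left(-5\right) = 115$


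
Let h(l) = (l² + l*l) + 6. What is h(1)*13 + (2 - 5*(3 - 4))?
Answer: 111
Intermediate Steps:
h(l) = 6 + 2*l² (h(l) = (l² + l²) + 6 = 2*l² + 6 = 6 + 2*l²)
h(1)*13 + (2 - 5*(3 - 4)) = (6 + 2*1²)*13 + (2 - 5*(3 - 4)) = (6 + 2*1)*13 + (2 - 5*(-1)) = (6 + 2)*13 + (2 + 5) = 8*13 + 7 = 104 + 7 = 111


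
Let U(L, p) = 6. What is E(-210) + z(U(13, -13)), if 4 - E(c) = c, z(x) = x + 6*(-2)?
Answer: 208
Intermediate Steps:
z(x) = -12 + x (z(x) = x - 12 = -12 + x)
E(c) = 4 - c
E(-210) + z(U(13, -13)) = (4 - 1*(-210)) + (-12 + 6) = (4 + 210) - 6 = 214 - 6 = 208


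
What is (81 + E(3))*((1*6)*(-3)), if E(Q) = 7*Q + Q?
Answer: -1890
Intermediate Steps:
E(Q) = 8*Q
(81 + E(3))*((1*6)*(-3)) = (81 + 8*3)*((1*6)*(-3)) = (81 + 24)*(6*(-3)) = 105*(-18) = -1890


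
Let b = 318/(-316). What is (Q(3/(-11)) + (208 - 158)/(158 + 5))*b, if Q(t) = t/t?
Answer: -33867/25754 ≈ -1.3150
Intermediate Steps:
Q(t) = 1
b = -159/158 (b = 318*(-1/316) = -159/158 ≈ -1.0063)
(Q(3/(-11)) + (208 - 158)/(158 + 5))*b = (1 + (208 - 158)/(158 + 5))*(-159/158) = (1 + 50/163)*(-159/158) = (213/163)*(-159/158) = -33867/25754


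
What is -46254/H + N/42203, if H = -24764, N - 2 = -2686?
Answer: 942795493/522557546 ≈ 1.8042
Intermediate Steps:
N = -2684 (N = 2 - 2686 = -2684)
-46254/H + N/42203 = -46254/(-24764) - 2684/42203 = -46254*(-1/24764) - 2684*1/42203 = 23127/12382 - 2684/42203 = 942795493/522557546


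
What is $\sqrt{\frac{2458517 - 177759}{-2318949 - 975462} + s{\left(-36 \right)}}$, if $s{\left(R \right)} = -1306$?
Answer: $\frac{2 i \sqrt{3545429901315591}}{3294411} \approx 36.148 i$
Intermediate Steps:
$\sqrt{\frac{2458517 - 177759}{-2318949 - 975462} + s{\left(-36 \right)}} = \sqrt{\frac{2458517 - 177759}{-2318949 - 975462} - 1306} = \sqrt{\frac{2280758}{-3294411} - 1306} = \sqrt{2280758 \left(- \frac{1}{3294411}\right) - 1306} = \sqrt{- \frac{2280758}{3294411} - 1306} = \sqrt{- \frac{4304781524}{3294411}} = \frac{2 i \sqrt{3545429901315591}}{3294411}$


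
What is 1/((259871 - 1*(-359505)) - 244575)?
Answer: 1/374801 ≈ 2.6681e-6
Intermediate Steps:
1/((259871 - 1*(-359505)) - 244575) = 1/((259871 + 359505) - 244575) = 1/(619376 - 244575) = 1/374801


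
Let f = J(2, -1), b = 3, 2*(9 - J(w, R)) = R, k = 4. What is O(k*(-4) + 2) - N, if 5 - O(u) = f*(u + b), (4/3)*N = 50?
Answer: 72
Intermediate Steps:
J(w, R) = 9 - R/2
N = 75/2 (N = (3/4)*50 = 75/2 ≈ 37.500)
f = 19/2 (f = 9 - 1/2*(-1) = 9 + 1/2 = 19/2 ≈ 9.5000)
O(u) = -47/2 - 19*u/2 (O(u) = 5 - 19*(u + 3)/2 = 5 - 19*(3 + u)/2 = 5 - (57/2 + 19*u/2) = 5 + (-57/2 - 19*u/2) = -47/2 - 19*u/2)
O(k*(-4) + 2) - N = (-47/2 - 19*(4*(-4) + 2)/2) - 1*75/2 = (-47/2 - 19*(-16 + 2)/2) - 75/2 = (-47/2 - 19/2*(-14)) - 75/2 = (-47/2 + 133) - 75/2 = 219/2 - 75/2 = 72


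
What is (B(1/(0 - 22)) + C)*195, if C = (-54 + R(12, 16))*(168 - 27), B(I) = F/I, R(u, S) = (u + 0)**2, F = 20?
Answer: 2388750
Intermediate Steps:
R(u, S) = u**2
B(I) = 20/I
C = 12690 (C = (-54 + 12**2)*(168 - 27) = (-54 + 144)*141 = 90*141 = 12690)
(B(1/(0 - 22)) + C)*195 = (20/(1/(0 - 22)) + 12690)*195 = (20/(1/(-22)) + 12690)*195 = (20/(-1/22) + 12690)*195 = (20*(-22) + 12690)*195 = (-440 + 12690)*195 = 12250*195 = 2388750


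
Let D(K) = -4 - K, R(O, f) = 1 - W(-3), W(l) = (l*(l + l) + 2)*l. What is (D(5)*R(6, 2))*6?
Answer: -3294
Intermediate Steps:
W(l) = l*(2 + 2*l**2) (W(l) = (l*(2*l) + 2)*l = (2*l**2 + 2)*l = (2 + 2*l**2)*l = l*(2 + 2*l**2))
R(O, f) = 61 (R(O, f) = 1 - 2*(-3)*(1 + (-3)**2) = 1 - 2*(-3)*(1 + 9) = 1 - 2*(-3)*10 = 1 - 1*(-60) = 1 + 60 = 61)
(D(5)*R(6, 2))*6 = ((-4 - 1*5)*61)*6 = ((-4 - 5)*61)*6 = -9*61*6 = -549*6 = -3294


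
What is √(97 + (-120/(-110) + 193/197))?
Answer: 3*√51691618/2167 ≈ 9.9534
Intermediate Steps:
√(97 + (-120/(-110) + 193/197)) = √(97 + (-120*(-1/110) + 193*(1/197))) = √(97 + (12/11 + 193/197)) = √(97 + 4487/2167) = √(214686/2167) = 3*√51691618/2167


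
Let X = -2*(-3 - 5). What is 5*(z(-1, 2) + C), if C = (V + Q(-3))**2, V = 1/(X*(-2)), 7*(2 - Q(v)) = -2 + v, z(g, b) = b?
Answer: 2307765/50176 ≈ 45.993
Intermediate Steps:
Q(v) = 16/7 - v/7 (Q(v) = 2 - (-2 + v)/7 = 2 + (2/7 - v/7) = 16/7 - v/7)
X = 16 (X = -2*(-8) = 16)
V = -1/32 (V = 1/(16*(-2)) = 1/(-32) = -1/32 ≈ -0.031250)
C = 361201/50176 (C = (-1/32 + (16/7 - 1/7*(-3)))**2 = (-1/32 + (16/7 + 3/7))**2 = (-1/32 + 19/7)**2 = (601/224)**2 = 361201/50176 ≈ 7.1987)
5*(z(-1, 2) + C) = 5*(2 + 361201/50176) = 5*(461553/50176) = 2307765/50176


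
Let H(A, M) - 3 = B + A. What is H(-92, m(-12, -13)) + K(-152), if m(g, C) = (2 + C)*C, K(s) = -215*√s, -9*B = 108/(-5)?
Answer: -433/5 - 430*I*√38 ≈ -86.6 - 2650.7*I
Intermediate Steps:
B = 12/5 (B = -12/(-5) = -12*(-1)/5 = -⅑*(-108/5) = 12/5 ≈ 2.4000)
m(g, C) = C*(2 + C)
H(A, M) = 27/5 + A (H(A, M) = 3 + (12/5 + A) = 27/5 + A)
H(-92, m(-12, -13)) + K(-152) = (27/5 - 92) - 430*I*√38 = -433/5 - 430*I*√38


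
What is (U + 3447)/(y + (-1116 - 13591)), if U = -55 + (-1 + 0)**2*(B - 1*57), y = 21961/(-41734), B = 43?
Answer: -140977452/613803899 ≈ -0.22968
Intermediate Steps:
y = -21961/41734 (y = 21961*(-1/41734) = -21961/41734 ≈ -0.52621)
U = -69 (U = -55 + (-1 + 0)**2*(43 - 1*57) = -55 + (-1)**2*(43 - 57) = -55 + 1*(-14) = -55 - 14 = -69)
(U + 3447)/(y + (-1116 - 13591)) = (-69 + 3447)/(-21961/41734 + (-1116 - 13591)) = 3378/(-21961/41734 - 14707) = 3378/(-613803899/41734) = 3378*(-41734/613803899) = -140977452/613803899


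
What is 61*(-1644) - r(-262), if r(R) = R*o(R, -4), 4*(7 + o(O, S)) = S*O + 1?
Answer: -66817/2 ≈ -33409.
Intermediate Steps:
o(O, S) = -27/4 + O*S/4 (o(O, S) = -7 + (S*O + 1)/4 = -7 + (O*S + 1)/4 = -7 + (1 + O*S)/4 = -7 + (¼ + O*S/4) = -27/4 + O*S/4)
r(R) = R*(-27/4 - R) (r(R) = R*(-27/4 + (¼)*R*(-4)) = R*(-27/4 - R))
61*(-1644) - r(-262) = 61*(-1644) - (-262)*(-27 - 4*(-262))/4 = -100284 - (-262)*(-27 + 1048)/4 = -100284 - (-262)*1021/4 = -100284 - 1*(-133751/2) = -100284 + 133751/2 = -66817/2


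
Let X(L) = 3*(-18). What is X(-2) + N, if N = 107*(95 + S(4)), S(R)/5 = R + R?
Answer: 14391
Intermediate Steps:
S(R) = 10*R (S(R) = 5*(R + R) = 5*(2*R) = 10*R)
X(L) = -54
N = 14445 (N = 107*(95 + 10*4) = 107*(95 + 40) = 107*135 = 14445)
X(-2) + N = -54 + 14445 = 14391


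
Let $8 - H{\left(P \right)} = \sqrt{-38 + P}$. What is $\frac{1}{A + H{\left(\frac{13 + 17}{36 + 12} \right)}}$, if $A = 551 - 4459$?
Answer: $- \frac{2400}{9360023} + \frac{2 i \sqrt{598}}{121680299} \approx -0.00025641 + 4.0194 \cdot 10^{-7} i$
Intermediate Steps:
$A = -3908$
$H{\left(P \right)} = 8 - \sqrt{-38 + P}$
$\frac{1}{A + H{\left(\frac{13 + 17}{36 + 12} \right)}} = \frac{1}{-3908 + \left(8 - \sqrt{-38 + \frac{13 + 17}{36 + 12}}\right)} = \frac{1}{-3908 + \left(8 - \sqrt{-38 + \frac{30}{48}}\right)} = \frac{1}{-3908 + \left(8 - \sqrt{-38 + 30 \cdot \frac{1}{48}}\right)} = \frac{1}{-3908 + \left(8 - \sqrt{-38 + \frac{5}{8}}\right)} = \frac{1}{-3908 + \left(8 - \sqrt{- \frac{299}{8}}\right)} = \frac{1}{-3908 + \left(8 - \frac{i \sqrt{598}}{4}\right)} = \frac{1}{-3900 - \frac{i \sqrt{598}}{4}}$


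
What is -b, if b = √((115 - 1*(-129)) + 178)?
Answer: -√422 ≈ -20.543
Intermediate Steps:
b = √422 (b = √((115 + 129) + 178) = √(244 + 178) = √422 ≈ 20.543)
-b = -√422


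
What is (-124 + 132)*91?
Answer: 728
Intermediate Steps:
(-124 + 132)*91 = 8*91 = 728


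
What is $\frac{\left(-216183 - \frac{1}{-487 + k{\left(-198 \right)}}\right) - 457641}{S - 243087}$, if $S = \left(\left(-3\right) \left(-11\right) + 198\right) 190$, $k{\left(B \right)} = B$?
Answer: $\frac{461569439}{136449945} \approx 3.3827$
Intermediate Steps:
$S = 43890$ ($S = \left(33 + 198\right) 190 = 231 \cdot 190 = 43890$)
$\frac{\left(-216183 - \frac{1}{-487 + k{\left(-198 \right)}}\right) - 457641}{S - 243087} = \frac{\left(-216183 - \frac{1}{-487 - 198}\right) - 457641}{43890 - 243087} = \frac{\left(-216183 - \frac{1}{-685}\right) - 457641}{-199197} = \left(\left(-216183 - - \frac{1}{685}\right) - 457641\right) \left(- \frac{1}{199197}\right) = \left(\left(-216183 + \frac{1}{685}\right) - 457641\right) \left(- \frac{1}{199197}\right) = \left(- \frac{148085354}{685} - 457641\right) \left(- \frac{1}{199197}\right) = \left(- \frac{461569439}{685}\right) \left(- \frac{1}{199197}\right) = \frac{461569439}{136449945}$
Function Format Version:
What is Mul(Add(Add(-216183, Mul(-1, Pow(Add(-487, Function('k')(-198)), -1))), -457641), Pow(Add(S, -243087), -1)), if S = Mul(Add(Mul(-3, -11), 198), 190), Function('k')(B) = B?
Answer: Rational(461569439, 136449945) ≈ 3.3827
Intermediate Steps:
S = 43890 (S = Mul(Add(33, 198), 190) = Mul(231, 190) = 43890)
Mul(Add(Add(-216183, Mul(-1, Pow(Add(-487, Function('k')(-198)), -1))), -457641), Pow(Add(S, -243087), -1)) = Mul(Add(Add(-216183, Mul(-1, Pow(Add(-487, -198), -1))), -457641), Pow(Add(43890, -243087), -1)) = Mul(Add(Add(-216183, Mul(-1, Pow(-685, -1))), -457641), Pow(-199197, -1)) = Mul(Add(Add(-216183, Mul(-1, Rational(-1, 685))), -457641), Rational(-1, 199197)) = Mul(Add(Add(-216183, Rational(1, 685)), -457641), Rational(-1, 199197)) = Mul(Add(Rational(-148085354, 685), -457641), Rational(-1, 199197)) = Mul(Rational(-461569439, 685), Rational(-1, 199197)) = Rational(461569439, 136449945)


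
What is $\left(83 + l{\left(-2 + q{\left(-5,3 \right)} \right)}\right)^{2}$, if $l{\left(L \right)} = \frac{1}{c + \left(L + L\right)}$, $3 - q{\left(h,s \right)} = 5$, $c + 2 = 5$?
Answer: $\frac{171396}{25} \approx 6855.8$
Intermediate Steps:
$c = 3$ ($c = -2 + 5 = 3$)
$q{\left(h,s \right)} = -2$ ($q{\left(h,s \right)} = 3 - 5 = -2$)
$l{\left(L \right)} = \frac{1}{3 + 2 L}$ ($l{\left(L \right)} = \frac{1}{3 + \left(L + L\right)} = \frac{1}{3 + 2 L}$)
$\left(83 + l{\left(-2 + q{\left(-5,3 \right)} \right)}\right)^{2} = \left(83 + \frac{1}{3 + 2 \left(-2 - 2\right)}\right)^{2} = \left(83 + \frac{1}{3 + 2 \left(-4\right)}\right)^{2} = \left(83 + \frac{1}{3 - 8}\right)^{2} = \left(83 + \frac{1}{-5}\right)^{2} = \left(83 - \frac{1}{5}\right)^{2} = \left(\frac{414}{5}\right)^{2} = \frac{171396}{25}$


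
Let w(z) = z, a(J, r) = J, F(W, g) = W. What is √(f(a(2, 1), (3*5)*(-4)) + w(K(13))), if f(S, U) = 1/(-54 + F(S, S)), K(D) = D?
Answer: 15*√39/26 ≈ 3.6029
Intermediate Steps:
f(S, U) = 1/(-54 + S)
√(f(a(2, 1), (3*5)*(-4)) + w(K(13))) = √(1/(-54 + 2) + 13) = √(1/(-52) + 13) = √(-1/52 + 13) = √(675/52) = 15*√39/26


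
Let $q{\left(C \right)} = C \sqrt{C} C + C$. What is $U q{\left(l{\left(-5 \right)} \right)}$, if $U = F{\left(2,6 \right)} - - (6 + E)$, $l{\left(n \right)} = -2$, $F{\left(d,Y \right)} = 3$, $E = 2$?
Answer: $-22 + 44 i \sqrt{2} \approx -22.0 + 62.225 i$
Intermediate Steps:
$U = 11$ ($U = 3 - - (6 + 2) = 3 - \left(-1\right) 8 = 3 - -8 = 3 + 8 = 11$)
$q{\left(C \right)} = C + C^{\frac{5}{2}}$ ($q{\left(C \right)} = C^{\frac{3}{2}} C + C = C^{\frac{5}{2}} + C = C + C^{\frac{5}{2}}$)
$U q{\left(l{\left(-5 \right)} \right)} = 11 \left(-2 + \left(-2\right)^{\frac{5}{2}}\right) = 11 \left(-2 + 4 i \sqrt{2}\right) = -22 + 44 i \sqrt{2}$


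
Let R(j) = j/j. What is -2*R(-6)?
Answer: -2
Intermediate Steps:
R(j) = 1
-2*R(-6) = -2*1 = -2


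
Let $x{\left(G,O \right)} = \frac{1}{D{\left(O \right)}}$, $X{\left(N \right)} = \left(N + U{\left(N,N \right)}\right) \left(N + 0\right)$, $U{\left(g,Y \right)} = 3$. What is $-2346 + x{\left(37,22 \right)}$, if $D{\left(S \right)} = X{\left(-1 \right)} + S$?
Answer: $- \frac{46919}{20} \approx -2345.9$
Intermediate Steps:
$X{\left(N \right)} = N \left(3 + N\right)$ ($X{\left(N \right)} = \left(N + 3\right) \left(N + 0\right) = \left(3 + N\right) N = N \left(3 + N\right)$)
$D{\left(S \right)} = -2 + S$ ($D{\left(S \right)} = - (3 - 1) + S = \left(-1\right) 2 + S = -2 + S$)
$x{\left(G,O \right)} = \frac{1}{-2 + O}$
$-2346 + x{\left(37,22 \right)} = -2346 + \frac{1}{-2 + 22} = -2346 + \frac{1}{20} = - \frac{46919}{20}$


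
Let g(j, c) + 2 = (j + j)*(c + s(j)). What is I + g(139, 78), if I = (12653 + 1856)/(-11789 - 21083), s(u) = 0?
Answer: 712716195/32872 ≈ 21682.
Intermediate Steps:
g(j, c) = -2 + 2*c*j (g(j, c) = -2 + (j + j)*(c + 0) = -2 + (2*j)*c = -2 + 2*c*j)
I = -14509/32872 (I = 14509/(-32872) = 14509*(-1/32872) = -14509/32872 ≈ -0.44138)
I + g(139, 78) = -14509/32872 + (-2 + 2*78*139) = -14509/32872 + (-2 + 21684) = -14509/32872 + 21682 = 712716195/32872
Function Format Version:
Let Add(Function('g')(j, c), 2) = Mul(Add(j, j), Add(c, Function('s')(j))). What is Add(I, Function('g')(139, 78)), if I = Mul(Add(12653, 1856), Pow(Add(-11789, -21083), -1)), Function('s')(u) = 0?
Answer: Rational(712716195, 32872) ≈ 21682.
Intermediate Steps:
Function('g')(j, c) = Add(-2, Mul(2, c, j)) (Function('g')(j, c) = Add(-2, Mul(Add(j, j), Add(c, 0))) = Add(-2, Mul(Mul(2, j), c)) = Add(-2, Mul(2, c, j)))
I = Rational(-14509, 32872) (I = Mul(14509, Pow(-32872, -1)) = Mul(14509, Rational(-1, 32872)) = Rational(-14509, 32872) ≈ -0.44138)
Add(I, Function('g')(139, 78)) = Add(Rational(-14509, 32872), Add(-2, Mul(2, 78, 139))) = Add(Rational(-14509, 32872), Add(-2, 21684)) = Add(Rational(-14509, 32872), 21682) = Rational(712716195, 32872)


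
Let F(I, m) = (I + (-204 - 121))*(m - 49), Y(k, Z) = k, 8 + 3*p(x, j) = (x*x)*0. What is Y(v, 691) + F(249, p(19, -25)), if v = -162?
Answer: 11294/3 ≈ 3764.7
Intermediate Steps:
p(x, j) = -8/3 (p(x, j) = -8/3 + ((x*x)*0)/3 = -8/3 + (x²*0)/3 = -8/3 + (⅓)*0 = -8/3 + 0 = -8/3)
F(I, m) = (-325 + I)*(-49 + m) (F(I, m) = (I - 325)*(-49 + m) = (-325 + I)*(-49 + m))
Y(v, 691) + F(249, p(19, -25)) = -162 + (15925 - 325*(-8/3) - 49*249 + 249*(-8/3)) = -162 + (15925 + 2600/3 - 12201 - 664) = -162 + 11780/3 = 11294/3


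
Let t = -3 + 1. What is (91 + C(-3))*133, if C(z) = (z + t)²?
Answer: 15428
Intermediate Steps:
t = -2
C(z) = (-2 + z)² (C(z) = (z - 2)² = (-2 + z)²)
(91 + C(-3))*133 = (91 + (-2 - 3)²)*133 = (91 + (-5)²)*133 = (91 + 25)*133 = 116*133 = 15428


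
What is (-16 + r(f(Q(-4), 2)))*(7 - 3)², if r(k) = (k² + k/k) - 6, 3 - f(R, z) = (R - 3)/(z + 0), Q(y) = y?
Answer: 340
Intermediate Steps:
f(R, z) = 3 - (-3 + R)/z (f(R, z) = 3 - (R - 3)/(z + 0) = 3 - (-3 + R)/z)
r(k) = -5 + k² (r(k) = (k² + 1) - 6 = (1 + k²) - 6 = -5 + k²)
(-16 + r(f(Q(-4), 2)))*(7 - 3)² = (-16 + (-5 + ((3 - 1*(-4) + 3*2)/2)²))*(7 - 3)² = (-16 + (-5 + ((3 + 4 + 6)/2)²))*4² = (-16 + (-5 + ((½)*13)²))*16 = (-16 + (-5 + (13/2)²))*16 = (-16 + (-5 + 169/4))*16 = (-16 + 149/4)*16 = (85/4)*16 = 340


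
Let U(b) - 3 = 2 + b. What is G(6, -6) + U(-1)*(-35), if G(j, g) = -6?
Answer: -146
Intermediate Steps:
U(b) = 5 + b (U(b) = 3 + (2 + b) = 5 + b)
G(6, -6) + U(-1)*(-35) = -6 + (5 - 1)*(-35) = -6 + 4*(-35) = -6 - 140 = -146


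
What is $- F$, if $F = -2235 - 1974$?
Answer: $4209$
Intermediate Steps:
$F = -4209$ ($F = -2235 - 1974 = -4209$)
$- F = \left(-1\right) \left(-4209\right) = 4209$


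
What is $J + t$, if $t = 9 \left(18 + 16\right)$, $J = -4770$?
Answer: $-4464$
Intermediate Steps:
$t = 306$ ($t = 9 \cdot 34 = 306$)
$J + t = -4770 + 306 = -4464$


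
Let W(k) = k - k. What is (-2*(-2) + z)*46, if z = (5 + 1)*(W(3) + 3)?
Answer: 1012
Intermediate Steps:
W(k) = 0
z = 18 (z = (5 + 1)*(0 + 3) = 6*3 = 18)
(-2*(-2) + z)*46 = (-2*(-2) + 18)*46 = (4 + 18)*46 = 22*46 = 1012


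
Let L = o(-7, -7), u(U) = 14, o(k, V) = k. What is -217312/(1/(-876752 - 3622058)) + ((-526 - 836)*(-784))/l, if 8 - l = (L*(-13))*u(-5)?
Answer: 206283178951952/211 ≈ 9.7765e+11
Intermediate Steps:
L = -7
l = -1266 (l = 8 - (-7*(-13))*14 = 8 - 91*14 = 8 - 1*1274 = 8 - 1274 = -1266)
-217312/(1/(-876752 - 3622058)) + ((-526 - 836)*(-784))/l = -217312/(1/(-876752 - 3622058)) + ((-526 - 836)*(-784))/(-1266) = -217312/(1/(-4498810)) - 1362*(-784)*(-1/1266) = -217312/(-1/4498810) + 1067808*(-1/1266) = -217312*(-4498810) - 177968/211 = 977645398720 - 177968/211 = 206283178951952/211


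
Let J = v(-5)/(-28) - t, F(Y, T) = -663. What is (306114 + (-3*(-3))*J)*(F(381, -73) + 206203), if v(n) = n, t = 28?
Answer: 440070440685/7 ≈ 6.2867e+10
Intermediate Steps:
J = -779/28 (J = -5/(-28) - 1*28 = -5*(-1/28) - 28 = 5/28 - 28 = -779/28 ≈ -27.821)
(306114 + (-3*(-3))*J)*(F(381, -73) + 206203) = (306114 - 3*(-3)*(-779/28))*(-663 + 206203) = (306114 + 9*(-779/28))*205540 = (306114 - 7011/28)*205540 = (8564181/28)*205540 = 440070440685/7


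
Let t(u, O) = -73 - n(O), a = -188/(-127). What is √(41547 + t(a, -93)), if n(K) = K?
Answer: √41567 ≈ 203.88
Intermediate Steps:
a = 188/127 (a = -188*(-1/127) = 188/127 ≈ 1.4803)
t(u, O) = -73 - O
√(41547 + t(a, -93)) = √(41547 + (-73 - 1*(-93))) = √(41547 + (-73 + 93)) = √(41547 + 20) = √41567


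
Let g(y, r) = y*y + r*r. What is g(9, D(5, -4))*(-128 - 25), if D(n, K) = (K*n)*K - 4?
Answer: -896121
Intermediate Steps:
D(n, K) = -4 + n*K**2 (D(n, K) = n*K**2 - 4 = -4 + n*K**2)
g(y, r) = r**2 + y**2 (g(y, r) = y**2 + r**2 = r**2 + y**2)
g(9, D(5, -4))*(-128 - 25) = ((-4 + 5*(-4)**2)**2 + 9**2)*(-128 - 25) = ((-4 + 5*16)**2 + 81)*(-153) = ((-4 + 80)**2 + 81)*(-153) = (76**2 + 81)*(-153) = (5776 + 81)*(-153) = 5857*(-153) = -896121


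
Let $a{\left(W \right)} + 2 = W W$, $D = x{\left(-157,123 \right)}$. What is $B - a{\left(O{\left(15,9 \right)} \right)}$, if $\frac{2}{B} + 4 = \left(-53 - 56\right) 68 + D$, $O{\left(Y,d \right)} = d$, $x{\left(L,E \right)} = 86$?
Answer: $- \frac{289536}{3665} \approx -79.0$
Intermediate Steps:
$D = 86$
$a{\left(W \right)} = -2 + W^{2}$ ($a{\left(W \right)} = -2 + W W = -2 + W^{2}$)
$B = - \frac{1}{3665}$ ($B = \frac{2}{-4 + \left(\left(-53 - 56\right) 68 + 86\right)} = \frac{2}{-4 + \left(\left(-109\right) 68 + 86\right)} = \frac{2}{-4 + \left(-7412 + 86\right)} = \frac{2}{-4 - 7326} = \frac{2}{-7330} = 2 \left(- \frac{1}{7330}\right) = - \frac{1}{3665} \approx -0.00027285$)
$B - a{\left(O{\left(15,9 \right)} \right)} = - \frac{1}{3665} - \left(-2 + 9^{2}\right) = - \frac{1}{3665} - \left(-2 + 81\right) = - \frac{1}{3665} - 79 = - \frac{289536}{3665}$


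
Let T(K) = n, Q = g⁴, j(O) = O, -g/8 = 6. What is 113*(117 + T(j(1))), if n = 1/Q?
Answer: 70182568049/5308416 ≈ 13221.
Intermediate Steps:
g = -48 (g = -8*6 = -48)
Q = 5308416 (Q = (-48)⁴ = 5308416)
n = 1/5308416 ≈ 1.8838e-7
T(K) = 1/5308416
113*(117 + T(j(1))) = 113*(117 + 1/5308416) = 113*(621084673/5308416) = 70182568049/5308416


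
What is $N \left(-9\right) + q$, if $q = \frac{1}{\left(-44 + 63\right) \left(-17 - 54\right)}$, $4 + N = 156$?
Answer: $- \frac{1845433}{1349} \approx -1368.0$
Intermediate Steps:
$N = 152$ ($N = -4 + 156 = 152$)
$q = - \frac{1}{1349}$ ($q = \frac{1}{19 \left(-71\right)} = \frac{1}{-1349} = - \frac{1}{1349} \approx -0.00074129$)
$N \left(-9\right) + q = 152 \left(-9\right) - \frac{1}{1349} = -1368 - \frac{1}{1349} = - \frac{1845433}{1349}$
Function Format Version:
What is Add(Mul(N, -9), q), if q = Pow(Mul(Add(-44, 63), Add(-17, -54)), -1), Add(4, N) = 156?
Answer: Rational(-1845433, 1349) ≈ -1368.0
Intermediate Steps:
N = 152 (N = Add(-4, 156) = 152)
q = Rational(-1, 1349) (q = Pow(Mul(19, -71), -1) = Pow(-1349, -1) = Rational(-1, 1349) ≈ -0.00074129)
Add(Mul(N, -9), q) = Add(Mul(152, -9), Rational(-1, 1349)) = Add(-1368, Rational(-1, 1349)) = Rational(-1845433, 1349)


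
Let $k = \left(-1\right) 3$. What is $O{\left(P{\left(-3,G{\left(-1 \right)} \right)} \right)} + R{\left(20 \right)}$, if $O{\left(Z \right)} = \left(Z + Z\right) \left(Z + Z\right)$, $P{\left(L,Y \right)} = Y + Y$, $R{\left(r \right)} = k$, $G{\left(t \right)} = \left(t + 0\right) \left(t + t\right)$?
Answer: $61$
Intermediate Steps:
$G{\left(t \right)} = 2 t^{2}$ ($G{\left(t \right)} = t 2 t = 2 t^{2}$)
$k = -3$
$R{\left(r \right)} = -3$
$P{\left(L,Y \right)} = 2 Y$
$O{\left(Z \right)} = 4 Z^{2}$ ($O{\left(Z \right)} = 2 Z 2 Z = 4 Z^{2}$)
$O{\left(P{\left(-3,G{\left(-1 \right)} \right)} \right)} + R{\left(20 \right)} = 4 \left(2 \cdot 2 \left(-1\right)^{2}\right)^{2} - 3 = 4 \left(2 \cdot 2 \cdot 1\right)^{2} - 3 = 4 \left(2 \cdot 2\right)^{2} - 3 = 4 \cdot 4^{2} - 3 = 4 \cdot 16 - 3 = 64 - 3 = 61$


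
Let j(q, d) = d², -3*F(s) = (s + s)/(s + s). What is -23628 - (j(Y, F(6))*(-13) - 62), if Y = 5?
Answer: -212081/9 ≈ -23565.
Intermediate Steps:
F(s) = -⅓ (F(s) = -(s + s)/(3*(s + s)) = -2*s/(3*(2*s)) = -2*s*1/(2*s)/3 = -⅓*1 = -⅓)
-23628 - (j(Y, F(6))*(-13) - 62) = -23628 - ((-⅓)²*(-13) - 62) = -23628 - ((⅑)*(-13) - 62) = -23628 - (-13/9 - 62) = -23628 - 1*(-571/9) = -23628 + 571/9 = -212081/9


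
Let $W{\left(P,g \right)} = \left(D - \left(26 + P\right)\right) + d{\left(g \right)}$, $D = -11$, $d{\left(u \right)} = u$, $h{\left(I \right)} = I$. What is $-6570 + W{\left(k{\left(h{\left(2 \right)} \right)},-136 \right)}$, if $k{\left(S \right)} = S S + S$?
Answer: $-6749$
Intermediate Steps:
$k{\left(S \right)} = S + S^{2}$ ($k{\left(S \right)} = S^{2} + S = S + S^{2}$)
$W{\left(P,g \right)} = -37 + g - P$ ($W{\left(P,g \right)} = \left(-11 - \left(26 + P\right)\right) + g = \left(-37 - P\right) + g = -37 + g - P$)
$-6570 + W{\left(k{\left(h{\left(2 \right)} \right)},-136 \right)} = -6570 - \left(173 + 2 \left(1 + 2\right)\right) = -6570 - \left(173 + 6\right) = -6570 - 179 = -6749$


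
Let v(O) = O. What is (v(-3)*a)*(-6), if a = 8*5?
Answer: 720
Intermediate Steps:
a = 40
(v(-3)*a)*(-6) = -3*40*(-6) = -120*(-6) = 720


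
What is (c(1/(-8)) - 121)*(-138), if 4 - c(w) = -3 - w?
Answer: 62997/4 ≈ 15749.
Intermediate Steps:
c(w) = 7 + w (c(w) = 4 - (-3 - w) = 4 + (3 + w) = 7 + w)
(c(1/(-8)) - 121)*(-138) = ((7 + 1/(-8)) - 121)*(-138) = ((7 - ⅛) - 121)*(-138) = (55/8 - 121)*(-138) = -913/8*(-138) = 62997/4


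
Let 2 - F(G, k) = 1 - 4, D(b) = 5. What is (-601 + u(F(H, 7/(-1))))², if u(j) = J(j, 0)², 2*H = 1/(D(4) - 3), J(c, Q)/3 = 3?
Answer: 270400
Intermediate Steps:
J(c, Q) = 9 (J(c, Q) = 3*3 = 9)
H = ¼ (H = 1/(2*(5 - 3)) = (½)/2 = (½)*(½) = ¼ ≈ 0.25000)
F(G, k) = 5 (F(G, k) = 2 - (1 - 4) = 2 - 1*(-3) = 2 + 3 = 5)
u(j) = 81 (u(j) = 9² = 81)
(-601 + u(F(H, 7/(-1))))² = (-601 + 81)² = (-520)² = 270400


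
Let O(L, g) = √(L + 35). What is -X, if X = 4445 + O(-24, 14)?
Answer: -4445 - √11 ≈ -4448.3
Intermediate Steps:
O(L, g) = √(35 + L)
X = 4445 + √11 (X = 4445 + √(35 - 24) = 4445 + √11 ≈ 4448.3)
-X = -(4445 + √11) = -4445 - √11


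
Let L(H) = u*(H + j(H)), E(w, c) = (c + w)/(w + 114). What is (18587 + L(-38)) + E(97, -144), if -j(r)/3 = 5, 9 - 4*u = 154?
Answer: 17308775/844 ≈ 20508.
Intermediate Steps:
u = -145/4 (u = 9/4 - 1/4*154 = 9/4 - 77/2 = -145/4 ≈ -36.250)
j(r) = -15 (j(r) = -3*5 = -15)
E(w, c) = (c + w)/(114 + w)
L(H) = 2175/4 - 145*H/4 (L(H) = -145*(H - 15)/4 = -145*(-15 + H)/4 = 2175/4 - 145*H/4)
(18587 + L(-38)) + E(97, -144) = (18587 + (2175/4 - 145/4*(-38))) + (-144 + 97)/(114 + 97) = (18587 + (2175/4 + 2755/2)) - 47/211 = (18587 + 7685/4) + (1/211)*(-47) = 82033/4 - 47/211 = 17308775/844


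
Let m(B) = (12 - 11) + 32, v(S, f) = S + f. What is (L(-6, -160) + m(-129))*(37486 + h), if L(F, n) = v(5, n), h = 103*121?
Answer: -6093778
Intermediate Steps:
h = 12463
L(F, n) = 5 + n
m(B) = 33 (m(B) = 1 + 32 = 33)
(L(-6, -160) + m(-129))*(37486 + h) = ((5 - 160) + 33)*(37486 + 12463) = (-155 + 33)*49949 = -122*49949 = -6093778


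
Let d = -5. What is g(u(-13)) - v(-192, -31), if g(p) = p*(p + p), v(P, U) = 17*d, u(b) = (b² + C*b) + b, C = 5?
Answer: 16647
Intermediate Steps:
u(b) = b² + 6*b (u(b) = (b² + 5*b) + b = b² + 6*b)
v(P, U) = -85 (v(P, U) = 17*(-5) = -85)
g(p) = 2*p² (g(p) = p*(2*p) = 2*p²)
g(u(-13)) - v(-192, -31) = 2*(-13*(6 - 13))² - 1*(-85) = 2*(-13*(-7))² + 85 = 2*91² + 85 = 2*8281 + 85 = 16562 + 85 = 16647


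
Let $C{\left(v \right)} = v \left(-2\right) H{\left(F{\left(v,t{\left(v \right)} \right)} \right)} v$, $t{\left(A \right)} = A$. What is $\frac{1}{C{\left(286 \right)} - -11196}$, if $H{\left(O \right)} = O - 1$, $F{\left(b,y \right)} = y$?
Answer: $- \frac{1}{46612524} \approx -2.1453 \cdot 10^{-8}$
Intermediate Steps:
$H{\left(O \right)} = -1 + O$
$C{\left(v \right)} = - 2 v^{2} \left(-1 + v\right)$ ($C{\left(v \right)} = v \left(-2\right) \left(-1 + v\right) v = - 2 v \left(-1 + v\right) v = - 2 v^{2} \left(-1 + v\right)$)
$\frac{1}{C{\left(286 \right)} - -11196} = \frac{1}{2 \cdot 286^{2} \left(1 - 286\right) - -11196} = \frac{1}{2 \cdot 81796 \left(1 - 286\right) + 11196} = \frac{1}{2 \cdot 81796 \left(-285\right) + 11196} = \frac{1}{-46623720 + 11196} = \frac{1}{-46612524} = - \frac{1}{46612524}$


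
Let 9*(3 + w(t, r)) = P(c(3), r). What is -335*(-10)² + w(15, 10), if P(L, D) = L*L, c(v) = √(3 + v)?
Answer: -100507/3 ≈ -33502.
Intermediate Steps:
P(L, D) = L²
w(t, r) = -7/3 (w(t, r) = -3 + (√(3 + 3))²/9 = -3 + (√6)²/9 = -3 + (⅑)*6 = -3 + ⅔ = -7/3)
-335*(-10)² + w(15, 10) = -335*(-10)² - 7/3 = -335*100 - 7/3 = -33500 - 7/3 = -100507/3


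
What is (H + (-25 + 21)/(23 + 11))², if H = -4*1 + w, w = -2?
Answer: 10816/289 ≈ 37.426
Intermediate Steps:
H = -6 (H = -4*1 - 2 = -4 - 2 = -6)
(H + (-25 + 21)/(23 + 11))² = (-6 + (-25 + 21)/(23 + 11))² = (-6 - 4/34)² = (-6 - 4*1/34)² = (-6 - 2/17)² = (-104/17)² = 10816/289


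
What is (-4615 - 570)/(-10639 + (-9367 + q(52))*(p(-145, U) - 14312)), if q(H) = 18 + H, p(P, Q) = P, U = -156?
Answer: -1037/26879218 ≈ -3.8580e-5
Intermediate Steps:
(-4615 - 570)/(-10639 + (-9367 + q(52))*(p(-145, U) - 14312)) = (-4615 - 570)/(-10639 + (-9367 + (18 + 52))*(-145 - 14312)) = -5185/(-10639 + (-9367 + 70)*(-14457)) = -5185/(-10639 - 9297*(-14457)) = -5185/(-10639 + 134406729) = -5185/134396090 = -5185*1/134396090 = -1037/26879218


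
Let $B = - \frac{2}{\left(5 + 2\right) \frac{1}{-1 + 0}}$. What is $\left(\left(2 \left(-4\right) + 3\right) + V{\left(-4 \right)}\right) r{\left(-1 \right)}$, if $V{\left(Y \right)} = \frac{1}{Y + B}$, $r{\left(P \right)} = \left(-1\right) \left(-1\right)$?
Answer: $- \frac{137}{26} \approx -5.2692$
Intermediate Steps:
$B = \frac{2}{7}$ ($B = - \frac{2}{7 \frac{1}{-1}} = - \frac{2}{7 \left(-1\right)} = - \frac{2}{-7} = \left(-2\right) \left(- \frac{1}{7}\right) = \frac{2}{7} \approx 0.28571$)
$r{\left(P \right)} = 1$
$V{\left(Y \right)} = \frac{1}{\frac{2}{7} + Y}$ ($V{\left(Y \right)} = \frac{1}{Y + \frac{2}{7}} = \frac{1}{\frac{2}{7} + Y}$)
$\left(\left(2 \left(-4\right) + 3\right) + V{\left(-4 \right)}\right) r{\left(-1 \right)} = \left(\left(2 \left(-4\right) + 3\right) + \frac{7}{2 + 7 \left(-4\right)}\right) 1 = \left(\left(-8 + 3\right) + \frac{7}{2 - 28}\right) 1 = \left(-5 + \frac{7}{-26}\right) 1 = \left(-5 + 7 \left(- \frac{1}{26}\right)\right) 1 = \left(-5 - \frac{7}{26}\right) 1 = \left(- \frac{137}{26}\right) 1 = - \frac{137}{26}$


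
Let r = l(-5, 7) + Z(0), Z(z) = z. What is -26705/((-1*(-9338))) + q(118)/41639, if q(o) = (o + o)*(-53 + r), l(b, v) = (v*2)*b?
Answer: -197576137/55546426 ≈ -3.5570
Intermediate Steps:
l(b, v) = 2*b*v (l(b, v) = (2*v)*b = 2*b*v)
r = -70 (r = 2*(-5)*7 + 0 = -70 + 0 = -70)
q(o) = -246*o (q(o) = (o + o)*(-53 - 70) = (2*o)*(-123) = -246*o)
-26705/((-1*(-9338))) + q(118)/41639 = -26705/((-1*(-9338))) - 246*118/41639 = -26705/9338 - 29028*1/41639 = -26705*1/9338 - 29028/41639 = -3815/1334 - 29028/41639 = -197576137/55546426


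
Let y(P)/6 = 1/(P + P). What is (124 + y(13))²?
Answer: 2608225/169 ≈ 15433.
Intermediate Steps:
y(P) = 3/P (y(P) = 6/(P + P) = 6/((2*P)) = 6*(1/(2*P)) = 3/P)
(124 + y(13))² = (124 + 3/13)² = (1615/13)² = 2608225/169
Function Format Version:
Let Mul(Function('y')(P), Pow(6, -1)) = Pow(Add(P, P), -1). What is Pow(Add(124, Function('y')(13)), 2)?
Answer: Rational(2608225, 169) ≈ 15433.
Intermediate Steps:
Function('y')(P) = Mul(3, Pow(P, -1)) (Function('y')(P) = Mul(6, Pow(Add(P, P), -1)) = Mul(6, Pow(Mul(2, P), -1)) = Mul(6, Mul(Rational(1, 2), Pow(P, -1))) = Mul(3, Pow(P, -1)))
Pow(Add(124, Function('y')(13)), 2) = Pow(Add(124, Mul(3, Pow(13, -1))), 2) = Pow(Add(124, Mul(3, Rational(1, 13))), 2) = Pow(Add(124, Rational(3, 13)), 2) = Pow(Rational(1615, 13), 2) = Rational(2608225, 169)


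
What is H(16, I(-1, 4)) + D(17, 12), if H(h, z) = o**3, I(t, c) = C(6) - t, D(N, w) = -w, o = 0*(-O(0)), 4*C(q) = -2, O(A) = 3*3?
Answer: -12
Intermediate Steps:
O(A) = 9
C(q) = -1/2 (C(q) = (1/4)*(-2) = -1/2)
o = 0 (o = 0*(-1*9) = 0*(-9) = 0)
I(t, c) = -1/2 - t
H(h, z) = 0 (H(h, z) = 0**3 = 0)
H(16, I(-1, 4)) + D(17, 12) = 0 - 1*12 = 0 - 12 = -12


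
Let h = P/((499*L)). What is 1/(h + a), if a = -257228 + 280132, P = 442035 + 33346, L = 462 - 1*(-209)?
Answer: 334829/7669398797 ≈ 4.3658e-5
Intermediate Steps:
L = 671 (L = 462 + 209 = 671)
P = 475381
a = 22904
h = 475381/334829 (h = 475381/((499*671)) = 475381/334829 ≈ 1.4198)
1/(h + a) = 1/(475381/334829 + 22904) = 1/(7669398797/334829) = 334829/7669398797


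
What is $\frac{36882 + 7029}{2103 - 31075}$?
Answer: $- \frac{43911}{28972} \approx -1.5156$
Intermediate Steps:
$\frac{36882 + 7029}{2103 - 31075} = \frac{43911}{-28972} = 43911 \left(- \frac{1}{28972}\right) = - \frac{43911}{28972}$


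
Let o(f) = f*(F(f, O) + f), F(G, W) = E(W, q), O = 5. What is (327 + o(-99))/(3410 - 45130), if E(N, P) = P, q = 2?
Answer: -993/4172 ≈ -0.23802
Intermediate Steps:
F(G, W) = 2
o(f) = f*(2 + f)
(327 + o(-99))/(3410 - 45130) = (327 - 99*(2 - 99))/(3410 - 45130) = (327 - 99*(-97))/(-41720) = (327 + 9603)*(-1/41720) = 9930*(-1/41720) = -993/4172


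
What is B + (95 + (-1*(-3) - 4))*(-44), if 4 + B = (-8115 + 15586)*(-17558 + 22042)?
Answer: 33495824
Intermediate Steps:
B = 33499960 (B = -4 + (-8115 + 15586)*(-17558 + 22042) = -4 + 7471*4484 = -4 + 33499964 = 33499960)
B + (95 + (-1*(-3) - 4))*(-44) = 33499960 + (95 + (-1*(-3) - 4))*(-44) = 33499960 + (95 + (3 - 4))*(-44) = 33499960 + (95 - 1)*(-44) = 33499960 + 94*(-44) = 33499960 - 4136 = 33495824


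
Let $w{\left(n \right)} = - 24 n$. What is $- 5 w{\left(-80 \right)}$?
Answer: $-9600$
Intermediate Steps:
$- 5 w{\left(-80 \right)} = - 5 \left(\left(-24\right) \left(-80\right)\right) = \left(-5\right) 1920 = -9600$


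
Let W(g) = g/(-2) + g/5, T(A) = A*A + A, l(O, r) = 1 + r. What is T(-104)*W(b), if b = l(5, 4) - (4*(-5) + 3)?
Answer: -353496/5 ≈ -70699.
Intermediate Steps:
T(A) = A + A² (T(A) = A² + A = A + A²)
b = 22 (b = (1 + 4) - (4*(-5) + 3) = 5 - (-20 + 3) = 5 - 1*(-17) = 5 + 17 = 22)
W(g) = -3*g/10 (W(g) = g*(-½) + g*(⅕) = -g/2 + g/5 = -3*g/10)
T(-104)*W(b) = (-104*(1 - 104))*(-3/10*22) = -104*(-103)*(-33/5) = 10712*(-33/5) = -353496/5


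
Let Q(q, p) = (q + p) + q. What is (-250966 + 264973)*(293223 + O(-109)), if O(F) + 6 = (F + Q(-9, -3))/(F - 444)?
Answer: 324460411131/79 ≈ 4.1071e+9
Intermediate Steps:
Q(q, p) = p + 2*q (Q(q, p) = (p + q) + q = p + 2*q)
O(F) = -6 + (-21 + F)/(-444 + F) (O(F) = -6 + (F + (-3 + 2*(-9)))/(F - 444) = -6 + (F + (-3 - 18))/(-444 + F) = -6 + (F - 21)/(-444 + F) = -6 + (-21 + F)/(-444 + F))
(-250966 + 264973)*(293223 + O(-109)) = (-250966 + 264973)*(293223 + (2643 - 5*(-109))/(-444 - 109)) = 14007*(293223 + (2643 + 545)/(-553)) = 14007*(293223 - 1/553*3188) = 14007*(293223 - 3188/553) = 14007*(162149131/553) = 324460411131/79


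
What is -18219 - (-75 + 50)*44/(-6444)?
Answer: -29351084/1611 ≈ -18219.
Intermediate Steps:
-18219 - (-75 + 50)*44/(-6444) = -18219 - (-25*44)*(-1)/6444 = -18219 - (-1100)*(-1)/6444 = -18219 - 1*275/1611 = -18219 - 275/1611 = -29351084/1611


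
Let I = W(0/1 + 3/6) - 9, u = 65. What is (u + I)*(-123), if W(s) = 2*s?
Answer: -7011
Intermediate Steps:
I = -8 (I = 2*(0/1 + 3/6) - 9 = 2*(0*1 + 3*(1/6)) - 9 = 2*(0 + 1/2) - 9 = 2*(1/2) - 9 = 1 - 9 = -8)
(u + I)*(-123) = (65 - 8)*(-123) = 57*(-123) = -7011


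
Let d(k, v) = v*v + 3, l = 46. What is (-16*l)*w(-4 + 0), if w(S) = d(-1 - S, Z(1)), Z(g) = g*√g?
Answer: -2944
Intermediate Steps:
Z(g) = g^(3/2)
d(k, v) = 3 + v² (d(k, v) = v² + 3 = 3 + v²)
w(S) = 4 (w(S) = 3 + (1^(3/2))² = 3 + 1² = 3 + 1 = 4)
(-16*l)*w(-4 + 0) = -16*46*4 = -736*4 = -2944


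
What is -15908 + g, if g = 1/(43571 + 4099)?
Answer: -758334359/47670 ≈ -15908.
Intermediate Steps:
g = 1/47670 ≈ 2.0978e-5
-15908 + g = -15908 + 1/47670 = -758334359/47670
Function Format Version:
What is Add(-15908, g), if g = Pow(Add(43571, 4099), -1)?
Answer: Rational(-758334359, 47670) ≈ -15908.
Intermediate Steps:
g = Rational(1, 47670) (g = Pow(47670, -1) = Rational(1, 47670) ≈ 2.0978e-5)
Add(-15908, g) = Add(-15908, Rational(1, 47670)) = Rational(-758334359, 47670)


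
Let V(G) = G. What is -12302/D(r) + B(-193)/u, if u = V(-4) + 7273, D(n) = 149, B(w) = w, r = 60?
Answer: -89451995/1083081 ≈ -82.590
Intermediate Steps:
u = 7269 (u = -4 + 7273 = 7269)
-12302/D(r) + B(-193)/u = -12302/149 - 193/7269 = -89451995/1083081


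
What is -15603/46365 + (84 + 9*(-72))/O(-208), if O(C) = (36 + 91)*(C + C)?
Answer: -66515653/204129640 ≈ -0.32585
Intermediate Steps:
O(C) = 254*C (O(C) = 127*(2*C) = 254*C)
-15603/46365 + (84 + 9*(-72))/O(-208) = -15603/46365 + (84 + 9*(-72))/((254*(-208))) = -15603*1/46365 + (84 - 648)/(-52832) = -5201/15455 - 564*(-1/52832) = -5201/15455 + 141/13208 = -66515653/204129640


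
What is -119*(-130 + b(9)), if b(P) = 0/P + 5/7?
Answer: 15385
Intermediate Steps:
b(P) = 5/7 (b(P) = 0 + 5*(⅐) = 0 + 5/7 = 5/7)
-119*(-130 + b(9)) = -119*(-130 + 5/7) = -119*(-905/7) = 15385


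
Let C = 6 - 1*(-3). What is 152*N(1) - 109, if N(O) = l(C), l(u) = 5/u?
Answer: -221/9 ≈ -24.556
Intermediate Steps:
C = 9 (C = 6 + 3 = 9)
N(O) = 5/9
152*N(1) - 109 = 152*(5/9) - 109 = 760/9 - 109 = -221/9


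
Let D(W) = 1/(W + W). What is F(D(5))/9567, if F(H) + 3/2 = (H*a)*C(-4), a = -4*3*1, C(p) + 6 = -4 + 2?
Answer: 9/10630 ≈ 0.00084666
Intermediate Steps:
C(p) = -8 (C(p) = -6 + (-4 + 2) = -6 - 2 = -8)
D(W) = 1/(2*W)
a = -12 (a = -12*1 = -12)
F(H) = -3/2 + 96*H (F(H) = -3/2 + (H*(-12))*(-8) = -3/2 - 12*H*(-8) = -3/2 + 96*H)
F(D(5))/9567 = (-3/2 + 96*((½)/5))/9567 = (-3/2 + 96*((½)*(⅕)))*(1/9567) = (-3/2 + 96*(⅒))*(1/9567) = (-3/2 + 48/5)*(1/9567) = (81/10)*(1/9567) = 9/10630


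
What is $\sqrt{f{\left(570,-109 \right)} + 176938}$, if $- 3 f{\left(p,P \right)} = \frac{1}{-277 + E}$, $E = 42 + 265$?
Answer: $\frac{\sqrt{159244190}}{30} \approx 420.64$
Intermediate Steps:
$E = 307$
$f{\left(p,P \right)} = - \frac{1}{90}$ ($f{\left(p,P \right)} = - \frac{1}{3 \left(-277 + 307\right)} = - \frac{1}{3 \cdot 30} = \left(- \frac{1}{3}\right) \frac{1}{30} = - \frac{1}{90}$)
$\sqrt{f{\left(570,-109 \right)} + 176938} = \sqrt{- \frac{1}{90} + 176938} = \sqrt{\frac{15924419}{90}} = \frac{\sqrt{159244190}}{30}$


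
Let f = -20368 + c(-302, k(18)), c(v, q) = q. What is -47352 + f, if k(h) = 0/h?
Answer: -67720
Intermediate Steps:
k(h) = 0
f = -20368 (f = -20368 + 0 = -20368)
-47352 + f = -47352 - 20368 = -67720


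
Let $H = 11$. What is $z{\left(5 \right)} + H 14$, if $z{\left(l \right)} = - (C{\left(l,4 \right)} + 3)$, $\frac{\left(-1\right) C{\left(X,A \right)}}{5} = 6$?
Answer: $181$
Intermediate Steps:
$C{\left(X,A \right)} = -30$ ($C{\left(X,A \right)} = \left(-5\right) 6 = -30$)
$z{\left(l \right)} = 27$ ($z{\left(l \right)} = - (-30 + 3) = \left(-1\right) \left(-27\right) = 27$)
$z{\left(5 \right)} + H 14 = 27 + 11 \cdot 14 = 27 + 154 = 181$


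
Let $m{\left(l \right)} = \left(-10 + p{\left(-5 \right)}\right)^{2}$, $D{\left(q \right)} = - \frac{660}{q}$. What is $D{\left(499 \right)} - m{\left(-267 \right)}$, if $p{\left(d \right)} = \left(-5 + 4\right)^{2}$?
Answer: $- \frac{41079}{499} \approx -82.323$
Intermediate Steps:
$p{\left(d \right)} = 1$ ($p{\left(d \right)} = \left(-1\right)^{2} = 1$)
$m{\left(l \right)} = 81$ ($m{\left(l \right)} = \left(-10 + 1\right)^{2} = \left(-9\right)^{2} = 81$)
$D{\left(499 \right)} - m{\left(-267 \right)} = - \frac{660}{499} - 81 = - \frac{41079}{499}$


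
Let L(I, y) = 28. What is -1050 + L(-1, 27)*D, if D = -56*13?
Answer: -21434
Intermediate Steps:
D = -728
-1050 + L(-1, 27)*D = -1050 + 28*(-728) = -1050 - 20384 = -21434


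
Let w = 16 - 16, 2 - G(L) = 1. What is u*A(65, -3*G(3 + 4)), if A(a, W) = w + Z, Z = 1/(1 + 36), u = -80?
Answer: -80/37 ≈ -2.1622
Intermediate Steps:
G(L) = 1 (G(L) = 2 - 1*1 = 2 - 1 = 1)
w = 0
Z = 1/37 ≈ 0.027027
A(a, W) = 1/37 (A(a, W) = 0 + 1/37 = 1/37)
u*A(65, -3*G(3 + 4)) = -80*1/37 = -80/37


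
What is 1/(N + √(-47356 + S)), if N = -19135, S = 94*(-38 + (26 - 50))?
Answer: -19135/366201409 - 8*I*√831/366201409 ≈ -5.2253e-5 - 6.2975e-7*I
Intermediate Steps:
S = -5828 (S = 94*(-38 - 24) = 94*(-62) = -5828)
1/(N + √(-47356 + S)) = 1/(-19135 + √(-47356 - 5828)) = 1/(-19135 + √(-53184)) = 1/(-19135 + 8*I*√831)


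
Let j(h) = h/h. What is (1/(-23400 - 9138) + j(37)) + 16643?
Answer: 541562471/32538 ≈ 16644.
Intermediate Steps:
j(h) = 1
(1/(-23400 - 9138) + j(37)) + 16643 = (1/(-23400 - 9138) + 1) + 16643 = (1/(-32538) + 1) + 16643 = (-1/32538 + 1) + 16643 = 32537/32538 + 16643 = 541562471/32538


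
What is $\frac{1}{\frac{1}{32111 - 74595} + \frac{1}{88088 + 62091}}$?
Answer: $- \frac{6380204636}{107695} \approx -59243.0$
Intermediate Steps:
$\frac{1}{\frac{1}{32111 - 74595} + \frac{1}{88088 + 62091}} = \frac{1}{\frac{1}{-42484} + \frac{1}{150179}} = \frac{1}{- \frac{1}{42484} + \frac{1}{150179}} = \frac{1}{- \frac{107695}{6380204636}} = - \frac{6380204636}{107695}$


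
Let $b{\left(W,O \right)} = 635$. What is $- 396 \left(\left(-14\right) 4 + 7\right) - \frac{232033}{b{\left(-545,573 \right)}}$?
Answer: $\frac{12089507}{635} \approx 19039.0$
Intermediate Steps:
$- 396 \left(\left(-14\right) 4 + 7\right) - \frac{232033}{b{\left(-545,573 \right)}} = - 396 \left(\left(-14\right) 4 + 7\right) - \frac{232033}{635} = - 396 \left(-56 + 7\right) - 232033 \cdot \frac{1}{635} = \left(-396\right) \left(-49\right) - \frac{232033}{635} = 19404 - \frac{232033}{635} = \frac{12089507}{635}$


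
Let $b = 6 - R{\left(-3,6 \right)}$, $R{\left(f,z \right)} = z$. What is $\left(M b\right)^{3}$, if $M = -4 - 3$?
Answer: $0$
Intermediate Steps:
$M = -7$
$b = 0$ ($b = 6 - 6 = 0$)
$\left(M b\right)^{3} = \left(\left(-7\right) 0\right)^{3} = 0^{3} = 0$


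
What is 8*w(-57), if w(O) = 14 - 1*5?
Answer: 72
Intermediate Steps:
w(O) = 9 (w(O) = 14 - 5 = 9)
8*w(-57) = 8*9 = 72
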